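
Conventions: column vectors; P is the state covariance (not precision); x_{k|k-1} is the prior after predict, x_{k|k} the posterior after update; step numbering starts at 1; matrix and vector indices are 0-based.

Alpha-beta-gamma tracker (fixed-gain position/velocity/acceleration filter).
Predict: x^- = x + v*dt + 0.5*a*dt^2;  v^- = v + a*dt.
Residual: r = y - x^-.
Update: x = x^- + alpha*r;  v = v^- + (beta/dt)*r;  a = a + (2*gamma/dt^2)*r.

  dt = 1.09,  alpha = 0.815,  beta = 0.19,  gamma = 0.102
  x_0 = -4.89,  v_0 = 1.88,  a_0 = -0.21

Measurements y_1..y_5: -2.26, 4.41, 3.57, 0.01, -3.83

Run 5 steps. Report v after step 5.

step 1: x_pred=-2.9656  r=0.7056  x^+=-2.3905  v^+=1.7741  a^+=-0.0889
step 2: x_pred=-0.5096  r=4.9196  x^+=3.4999  v^+=2.5348  a^+=0.7558
step 3: x_pred=6.7118  r=-3.1418  x^+=4.1512  v^+=2.8110  a^+=0.2164
step 4: x_pred=7.3438  r=-7.3338  x^+=1.3667  v^+=1.7685  a^+=-1.0428
step 5: x_pred=2.6749  r=-6.5049  x^+=-2.6266  v^+=-0.5021  a^+=-2.1597

v_post = -0.5021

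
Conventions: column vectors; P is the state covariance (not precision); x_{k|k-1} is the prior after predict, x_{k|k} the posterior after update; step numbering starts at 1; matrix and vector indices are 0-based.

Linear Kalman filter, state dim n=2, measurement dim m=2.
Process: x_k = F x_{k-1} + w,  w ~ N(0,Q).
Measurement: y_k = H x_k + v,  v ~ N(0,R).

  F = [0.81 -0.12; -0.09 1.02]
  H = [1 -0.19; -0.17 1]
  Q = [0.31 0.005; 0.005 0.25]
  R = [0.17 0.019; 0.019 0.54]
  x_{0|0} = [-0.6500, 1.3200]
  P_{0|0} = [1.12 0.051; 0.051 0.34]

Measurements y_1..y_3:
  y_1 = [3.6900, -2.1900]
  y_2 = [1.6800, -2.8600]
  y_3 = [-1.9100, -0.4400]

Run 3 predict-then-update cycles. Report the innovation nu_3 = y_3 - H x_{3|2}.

step 1: x^-=[-0.6849, 1.4049]  P^-=[1.0398 -0.0756; -0.0756 0.6034]  S=[1.2603 -0.3504; -0.3504 1.1992]  K=[0.8467 0.0370; -0.0087 0.5114]  nu=[4.6418, -3.7113]  x^+=[3.1081, -0.5336]  P^+=[0.1566 0.0627; 0.0627 0.2866]
step 2: x^-=[2.5816, -0.8240]  P^-=[0.4047 0.0110; 0.0110 0.5380]  S=[0.5899 -0.1407; -0.1407 1.0859]  K=[0.6911 0.0363; -0.0381 0.4887]  nu=[-1.0581, -1.5972]  x^+=[1.7924, -1.5642]  P^+=[0.1285 0.0546; 0.0546 0.2725]
step 3: x^-=[1.6395, -1.7568]  P^-=[0.3877 0.0080; 0.0080 0.5245]  S=[0.5736 -0.1383; -0.1383 1.0730]  K=[0.6814 0.0339; -0.0436 0.4819]  nu=[-3.8833, 1.5956]  x^+=[-0.9525, -0.8184]  P^+=[0.1265 0.0527; 0.0527 0.2684]

innov = [-3.8833, 1.5956]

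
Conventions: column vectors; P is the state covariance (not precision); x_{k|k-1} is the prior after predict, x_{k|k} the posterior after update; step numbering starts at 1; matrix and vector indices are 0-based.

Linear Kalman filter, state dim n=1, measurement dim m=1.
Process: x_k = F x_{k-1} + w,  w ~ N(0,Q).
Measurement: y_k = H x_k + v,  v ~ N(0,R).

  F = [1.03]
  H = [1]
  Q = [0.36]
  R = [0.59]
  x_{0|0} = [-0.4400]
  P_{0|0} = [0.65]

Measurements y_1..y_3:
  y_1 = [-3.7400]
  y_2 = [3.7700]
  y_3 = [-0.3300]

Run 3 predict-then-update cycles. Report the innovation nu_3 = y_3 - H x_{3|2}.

innov = [-1.3318]

step 1: x^-=[-0.4532]  P^-=[1.0496]  S=[1.6396]  K=[0.6402]  nu=[-3.2868]  x^+=[-2.5573]  P^+=[0.3777]
step 2: x^-=[-2.6340]  P^-=[0.7607]  S=[1.3507]  K=[0.5632]  nu=[6.4040]  x^+=[0.9727]  P^+=[0.3323]
step 3: x^-=[1.0018]  P^-=[0.7125]  S=[1.3025]  K=[0.5470]  nu=[-1.3318]  x^+=[0.2733]  P^+=[0.3227]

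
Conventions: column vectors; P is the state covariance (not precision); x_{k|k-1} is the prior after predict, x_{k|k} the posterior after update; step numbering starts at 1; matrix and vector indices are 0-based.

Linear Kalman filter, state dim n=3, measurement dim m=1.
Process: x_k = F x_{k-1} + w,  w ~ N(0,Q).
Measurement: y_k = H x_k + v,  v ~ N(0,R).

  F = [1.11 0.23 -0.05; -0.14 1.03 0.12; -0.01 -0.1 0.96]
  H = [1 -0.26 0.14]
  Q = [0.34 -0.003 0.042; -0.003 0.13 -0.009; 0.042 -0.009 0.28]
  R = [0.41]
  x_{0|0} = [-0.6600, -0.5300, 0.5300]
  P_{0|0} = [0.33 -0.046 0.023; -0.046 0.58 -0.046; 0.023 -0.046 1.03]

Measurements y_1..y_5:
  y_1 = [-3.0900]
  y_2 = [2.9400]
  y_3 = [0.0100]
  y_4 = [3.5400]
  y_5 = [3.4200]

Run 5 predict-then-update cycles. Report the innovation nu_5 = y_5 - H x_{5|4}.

step 1: x^-=[-0.8810, -0.3899, 0.5684]  P^-=[0.7549 0.0302 -0.0051; 0.0302 0.7677 0.0022; -0.0051 0.0022 1.2434]  S=[1.2239]  K=[0.6098; -0.1382; 0.1376]  nu=[-2.3899]  x^+=[-2.3384, -0.0596, 0.2395]  P^+=[0.2998 0.1333 -0.1078; 0.1333 0.7444 0.0254; -0.1078 0.0254 1.2202]
step 2: x^-=[-2.6213, 0.2948, 0.2593]  P^-=[0.8312 0.2518 -0.1613; 0.2518 0.9146 0.0953; -0.1613 0.0953 1.4095]  S=[1.1476]  K=[0.6476; 0.0238; 0.0098]  nu=[5.6016]  x^+=[1.0061, 0.4284, 0.3142]  P^+=[0.3500 0.2341 -0.1686; 0.2341 0.9140 0.0950; -0.1686 0.0950 1.4094]
step 3: x^-=[1.1996, 0.3381, 0.2488]  P^-=[0.9591 0.3849 -0.2354; 0.3849 1.0884 0.1762; -0.2354 0.1762 1.5735]  S=[1.1947]  K=[0.6915; 0.1059; -0.0510]  nu=[-1.1366]  x^+=[0.4137, 0.2176, 0.3067]  P^+=[0.3879 0.2974 -0.1933; 0.2974 1.0750 0.1827; -0.1933 0.1827 1.5704]
step 4: x^-=[0.4939, 0.2031, 0.2685]  P^-=[1.0478 0.4809 -0.2609; 0.4809 1.2666 0.2675; -0.2609 0.2675 1.7073]  S=[1.2343]  K=[0.7180; 0.1532; -0.0741]  nu=[3.0613]  x^+=[2.6920, 0.6719, 0.0418]  P^+=[0.4115 0.3452 -0.1953; 0.3452 1.2376 0.2815; -0.1953 0.2815 1.7005]
step 5: x^-=[3.1405, 0.3202, -0.0540]  P^-=[1.1081 0.5655 -0.2564; 0.5655 1.4521 0.3627; -0.2564 0.3627 1.8100]  S=[1.2595]  K=[0.7346; 0.1895; -0.0772]  nu=[0.3703]  x^+=[3.4125, 0.3904, -0.0826]  P^+=[0.4285 0.3901 -0.1849; 0.3901 1.4069 0.3811; -0.1849 0.3811 1.8025]

innov = [0.3703]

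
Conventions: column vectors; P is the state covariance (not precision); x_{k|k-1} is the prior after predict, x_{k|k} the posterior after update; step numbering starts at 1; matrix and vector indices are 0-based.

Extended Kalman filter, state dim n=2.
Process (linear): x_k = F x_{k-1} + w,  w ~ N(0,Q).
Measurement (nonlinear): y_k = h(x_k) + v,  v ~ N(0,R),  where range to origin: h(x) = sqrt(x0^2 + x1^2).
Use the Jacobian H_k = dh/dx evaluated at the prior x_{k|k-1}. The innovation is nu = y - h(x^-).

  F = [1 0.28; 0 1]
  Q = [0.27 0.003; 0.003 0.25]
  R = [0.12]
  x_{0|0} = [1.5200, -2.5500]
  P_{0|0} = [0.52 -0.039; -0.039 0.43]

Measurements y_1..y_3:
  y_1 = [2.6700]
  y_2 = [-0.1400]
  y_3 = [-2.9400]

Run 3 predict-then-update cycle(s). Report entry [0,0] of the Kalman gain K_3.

step 1: x^-=[0.8060, -2.5500]  P^-=[0.8019 0.0844; 0.0844 0.6800]  H_jac=[0.3014 -0.9535]  S=[0.7626]  K=[0.2114; -0.8169]  nu=[-0.0043]  x^+=[0.8051, -2.5464]  P^+=[0.7678 0.2161; 0.2161 0.1711]
step 2: x^-=[0.0921, -2.5464]  P^-=[1.1722 0.2670; 0.2670 0.4211]  H_jac=[0.0361 -0.9993]  S=[0.5228]  K=[-0.4293; -0.7865]  nu=[-2.6881]  x^+=[1.2462, -0.4323]  P^+=[1.0759 0.0905; 0.0905 0.0977]
step 3: x^-=[1.1251, -0.4323]  P^-=[1.4042 0.1208; 0.1208 0.3477]  H_jac=[0.9335 -0.3586]  S=[1.3074]  K=[0.9694; -0.0091]  nu=[-4.1453]  x^+=[-2.8935, -0.3945]  P^+=[0.1755 0.1324; 0.1324 0.3476]

K[0,0] = 0.9694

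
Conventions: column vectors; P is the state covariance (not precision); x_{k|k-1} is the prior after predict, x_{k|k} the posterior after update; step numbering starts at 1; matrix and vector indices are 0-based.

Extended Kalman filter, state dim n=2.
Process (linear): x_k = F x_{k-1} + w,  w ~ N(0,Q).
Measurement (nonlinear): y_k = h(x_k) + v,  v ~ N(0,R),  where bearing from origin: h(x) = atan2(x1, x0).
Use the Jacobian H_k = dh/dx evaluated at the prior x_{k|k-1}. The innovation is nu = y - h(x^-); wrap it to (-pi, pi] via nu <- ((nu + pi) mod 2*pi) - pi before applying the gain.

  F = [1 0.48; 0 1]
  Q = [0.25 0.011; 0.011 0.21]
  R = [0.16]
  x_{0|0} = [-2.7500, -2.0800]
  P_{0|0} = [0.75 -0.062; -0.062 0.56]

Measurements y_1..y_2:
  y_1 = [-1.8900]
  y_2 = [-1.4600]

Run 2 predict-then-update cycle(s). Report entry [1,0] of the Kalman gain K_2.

step 1: x^-=[-3.7484, -2.0800]  P^-=[1.0695 0.2178; 0.2178 0.7700]  H_jac=[0.1132 -0.2040]  S=[0.1957]  K=[0.3916; -0.6767]  nu=[0.7450]  x^+=[-3.4567, -2.5841]  P^+=[1.0395 0.2696; 0.2696 0.6804]
step 2: x^-=[-4.6970, -2.5841]  P^-=[1.7051 0.6072; 0.6072 0.8904]  H_jac=[0.0899 -0.1634]  S=[0.1797]  K=[0.3009; -0.5059]  nu=[1.1786]  x^+=[-4.3424, -3.1804]  P^+=[1.6889 0.6346; 0.6346 0.8444]

K[1,0] = -0.5059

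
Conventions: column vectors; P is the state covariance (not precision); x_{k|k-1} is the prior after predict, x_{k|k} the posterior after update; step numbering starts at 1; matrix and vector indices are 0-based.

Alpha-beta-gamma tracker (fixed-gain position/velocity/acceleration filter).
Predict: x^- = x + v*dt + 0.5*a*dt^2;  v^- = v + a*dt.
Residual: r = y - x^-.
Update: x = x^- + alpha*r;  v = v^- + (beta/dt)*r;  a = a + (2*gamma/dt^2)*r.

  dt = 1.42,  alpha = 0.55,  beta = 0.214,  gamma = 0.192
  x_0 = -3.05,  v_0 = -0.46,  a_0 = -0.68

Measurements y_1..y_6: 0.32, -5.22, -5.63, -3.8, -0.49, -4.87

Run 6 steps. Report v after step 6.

step 1: x_pred=-4.3888  r=4.7088  x^+=-1.7989  v^+=-0.7160  a^+=0.2167
step 2: x_pred=-2.5971  r=-2.6229  x^+=-4.0397  v^+=-0.8035  a^+=-0.2828
step 3: x_pred=-5.4657  r=-0.1643  x^+=-5.5561  v^+=-1.2298  a^+=-0.3140
step 4: x_pred=-7.6190  r=3.8190  x^+=-5.5185  v^+=-1.1002  a^+=0.4132
step 5: x_pred=-6.6642  r=6.1742  x^+=-3.2684  v^+=0.4171  a^+=1.5890
step 6: x_pred=-1.0741  r=-3.7959  x^+=-3.1618  v^+=2.1014  a^+=0.8661

v_post = 2.1014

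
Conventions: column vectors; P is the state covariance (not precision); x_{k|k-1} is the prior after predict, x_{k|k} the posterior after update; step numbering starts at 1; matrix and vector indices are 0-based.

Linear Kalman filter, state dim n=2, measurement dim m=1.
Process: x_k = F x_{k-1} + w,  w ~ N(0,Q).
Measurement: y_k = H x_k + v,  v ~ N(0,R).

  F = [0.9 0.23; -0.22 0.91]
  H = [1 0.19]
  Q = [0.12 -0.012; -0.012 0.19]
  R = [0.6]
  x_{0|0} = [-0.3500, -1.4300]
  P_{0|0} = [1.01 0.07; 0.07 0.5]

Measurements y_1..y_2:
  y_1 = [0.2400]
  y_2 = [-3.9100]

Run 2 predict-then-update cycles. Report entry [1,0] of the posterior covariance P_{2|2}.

step 1: x^-=[-0.6439, -1.2243]  P^-=[0.9935 -0.0535; -0.0535 0.6249]  S=[1.5957]  K=[0.6162; 0.0409]  nu=[1.1165]  x^+=[0.0441, -1.1787]  P^+=[0.3875 -0.0937; -0.0937 0.6222]
step 2: x^-=[-0.2314, -1.0823]  P^-=[0.4280 -0.0305; -0.0305 0.7616]  S=[1.0439]  K=[0.4045; 0.1094]  nu=[-3.4730]  x^+=[-1.6361, -1.4622]  P^+=[0.2573 -0.0767; -0.0767 0.7491]

P_post[1,0] = -0.0767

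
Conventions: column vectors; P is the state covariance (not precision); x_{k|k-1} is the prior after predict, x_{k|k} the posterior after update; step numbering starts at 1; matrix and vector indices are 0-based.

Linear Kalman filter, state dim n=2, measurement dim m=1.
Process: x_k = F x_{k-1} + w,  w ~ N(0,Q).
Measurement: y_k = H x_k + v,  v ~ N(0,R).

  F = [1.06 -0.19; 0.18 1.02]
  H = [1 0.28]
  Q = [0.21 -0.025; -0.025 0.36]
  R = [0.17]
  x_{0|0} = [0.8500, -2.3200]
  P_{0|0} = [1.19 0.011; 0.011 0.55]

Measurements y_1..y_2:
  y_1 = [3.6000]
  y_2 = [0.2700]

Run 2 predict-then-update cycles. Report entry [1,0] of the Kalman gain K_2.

step 1: x^-=[1.3418, -2.2134]  P^-=[1.5625 0.1070; 0.1070 0.9748]  S=[1.8688]  K=[0.8521; 0.2033]  nu=[2.8780]  x^+=[3.7941, -1.6283]  P^+=[0.2056 -0.2168; -0.2168 0.8976]
step 2: x^-=[4.3312, -0.9779]  P^-=[0.5607 -0.3867; -0.3867 1.2209]  S=[0.6099]  K=[0.7418; -0.0735]  nu=[-3.7873]  x^+=[1.5216, -0.6996]  P^+=[0.2251 -0.3534; -0.3534 1.2176]

K[1,0] = -0.0735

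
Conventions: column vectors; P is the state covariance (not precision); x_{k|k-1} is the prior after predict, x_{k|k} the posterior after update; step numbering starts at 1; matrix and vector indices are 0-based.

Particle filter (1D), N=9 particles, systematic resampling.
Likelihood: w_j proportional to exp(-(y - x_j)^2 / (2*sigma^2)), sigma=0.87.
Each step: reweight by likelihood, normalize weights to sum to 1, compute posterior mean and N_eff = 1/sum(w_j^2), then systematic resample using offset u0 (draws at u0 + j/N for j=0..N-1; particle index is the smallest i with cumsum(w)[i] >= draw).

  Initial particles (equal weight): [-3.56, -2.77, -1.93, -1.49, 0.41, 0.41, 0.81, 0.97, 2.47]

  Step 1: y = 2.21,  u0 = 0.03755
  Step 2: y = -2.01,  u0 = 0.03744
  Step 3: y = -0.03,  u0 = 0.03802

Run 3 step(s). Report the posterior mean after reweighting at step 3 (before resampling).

step 1: w=[0.0000, 0.0000, 0.0000, 0.0001, 0.0643, 0.0643, 0.1499, 0.1981, 0.5232]  mean=1.6586  Neff=2.9091  idx=[4, 6, 6, 7, 8, 8, 8, 8, 8]
step 2: w=[0.6109, 0.1530, 0.1530, 0.0829, 0.0001, 0.0001, 0.0001, 0.0001, 0.0001]  mean=0.5793  Neff=2.3426  idx=[0, 0, 0, 0, 0, 0, 1, 2, 3]
step 3: w=[0.1248, 0.1248, 0.1248, 0.1248, 0.1248, 0.1248, 0.0890, 0.0890, 0.0733]  mean=0.5222  Neff=8.7224  idx=[0, 1, 2, 2, 3, 4, 5, 6, 8]

post_mean = 0.5222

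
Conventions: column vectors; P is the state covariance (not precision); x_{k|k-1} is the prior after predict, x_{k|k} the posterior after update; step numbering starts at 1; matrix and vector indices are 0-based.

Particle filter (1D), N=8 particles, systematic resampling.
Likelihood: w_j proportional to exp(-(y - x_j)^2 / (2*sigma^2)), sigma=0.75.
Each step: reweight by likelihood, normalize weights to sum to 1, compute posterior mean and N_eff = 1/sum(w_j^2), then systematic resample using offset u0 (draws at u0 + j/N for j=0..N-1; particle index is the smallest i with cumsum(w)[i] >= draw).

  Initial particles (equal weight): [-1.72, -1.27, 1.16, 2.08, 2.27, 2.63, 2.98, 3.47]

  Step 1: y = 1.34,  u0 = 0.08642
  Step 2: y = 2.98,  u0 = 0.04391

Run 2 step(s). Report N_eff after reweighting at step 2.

N_eff = 5.0565

step 1: w=[0.0001, 0.0010, 0.4066, 0.2572, 0.1940, 0.0953, 0.0383, 0.0074]  mean=1.8363  Neff=3.5746  idx=[2, 2, 2, 3, 3, 4, 4, 6]
step 2: w=[0.0154, 0.0154, 0.0154, 0.1428, 0.1428, 0.1874, 0.1874, 0.2933]  mean=2.3726  Neff=5.0565  idx=[2, 3, 4, 5, 6, 6, 7, 7]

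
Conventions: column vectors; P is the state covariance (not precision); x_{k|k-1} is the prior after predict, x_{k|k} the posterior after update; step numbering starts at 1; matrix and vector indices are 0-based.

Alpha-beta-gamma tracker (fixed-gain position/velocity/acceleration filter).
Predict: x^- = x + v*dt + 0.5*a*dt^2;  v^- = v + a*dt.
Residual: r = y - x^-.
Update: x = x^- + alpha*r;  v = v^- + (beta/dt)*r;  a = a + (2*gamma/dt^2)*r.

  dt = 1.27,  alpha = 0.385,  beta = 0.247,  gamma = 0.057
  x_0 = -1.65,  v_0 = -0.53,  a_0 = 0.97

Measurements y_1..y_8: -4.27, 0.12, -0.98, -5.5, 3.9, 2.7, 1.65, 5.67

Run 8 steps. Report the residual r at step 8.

step 1: x_pred=-1.5408  r=-2.7292  x^+=-2.5916  v^+=0.1711  a^+=0.7771
step 2: x_pred=-1.7476  r=1.8676  x^+=-1.0286  v^+=1.5213  a^+=0.9091
step 3: x_pred=1.6366  r=-2.6166  x^+=0.6292  v^+=2.1669  a^+=0.7242
step 4: x_pred=3.9652  r=-9.4652  x^+=0.3211  v^+=1.2457  a^+=0.0552
step 5: x_pred=1.9477  r=1.9523  x^+=2.6993  v^+=1.6955  a^+=0.1932
step 6: x_pred=5.0084  r=-2.3084  x^+=4.1196  v^+=1.4919  a^+=0.0300
step 7: x_pred=6.0385  r=-4.3885  x^+=4.3489  v^+=0.6764  a^+=-0.2802
step 8: x_pred=4.9821  r=0.6879  x^+=5.2469  v^+=0.4544  a^+=-0.2316

resid = 0.6879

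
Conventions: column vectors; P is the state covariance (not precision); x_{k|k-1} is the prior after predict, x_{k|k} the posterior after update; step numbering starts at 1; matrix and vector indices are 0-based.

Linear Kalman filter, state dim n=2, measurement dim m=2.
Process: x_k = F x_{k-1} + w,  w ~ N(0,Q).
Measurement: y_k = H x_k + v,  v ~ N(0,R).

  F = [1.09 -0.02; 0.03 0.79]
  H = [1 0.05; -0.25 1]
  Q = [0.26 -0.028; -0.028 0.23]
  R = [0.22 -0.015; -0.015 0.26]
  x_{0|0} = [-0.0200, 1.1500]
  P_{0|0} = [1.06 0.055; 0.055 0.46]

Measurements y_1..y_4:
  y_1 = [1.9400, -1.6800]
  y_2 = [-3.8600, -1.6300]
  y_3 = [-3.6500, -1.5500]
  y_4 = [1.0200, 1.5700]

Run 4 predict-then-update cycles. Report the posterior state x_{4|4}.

x_post = [-0.5952, 0.1589]

step 1: x^-=[-0.0448, 0.9079]  P^-=[1.5172 0.0467; 0.0467 0.5206]  S=[1.7431 -0.3221; -0.3221 0.8521]  K=[0.8596 -0.0653; 0.1635 0.6591]  nu=[1.9394, -2.5991]  x^+=[1.7922, -0.4881]  P^+=[0.1892 0.0174; 0.0174 0.1733]
step 2: x^-=[1.9632, -0.3318]  P^-=[0.4841 -0.0096; -0.0096 0.3391]  S=[0.7040 -0.1285; -0.1285 0.6342]  K=[0.6743 -0.0693; 0.1130 0.5614]  nu=[-5.8066, -0.8074]  x^+=[-1.8965, -1.4412]  P^+=[0.1489 0.0091; 0.0091 0.1466]
step 3: x^-=[-2.0384, -1.1955]  P^-=[0.4366 -0.0176; -0.0176 0.3220]  S=[0.6557 -0.1254; -0.1254 0.6181]  K=[0.6506 -0.0730; 0.1027 0.5490]  nu=[-1.5519, -0.8641]  x^+=[-2.9849, -1.8293]  P^+=[0.1439 0.0072; 0.0072 0.1430]
step 4: x^-=[-3.2169, -1.5347]  P^-=[0.4307 -0.0193; -0.0193 0.3197]  S=[0.6495 -0.1258; -0.1258 0.6163]  K=[0.6472 -0.0740; 0.1008 0.5472]  nu=[4.3137, 2.3004]  x^+=[-0.5952, 0.1589]  P^+=[0.1432 0.0068; 0.0068 0.1425]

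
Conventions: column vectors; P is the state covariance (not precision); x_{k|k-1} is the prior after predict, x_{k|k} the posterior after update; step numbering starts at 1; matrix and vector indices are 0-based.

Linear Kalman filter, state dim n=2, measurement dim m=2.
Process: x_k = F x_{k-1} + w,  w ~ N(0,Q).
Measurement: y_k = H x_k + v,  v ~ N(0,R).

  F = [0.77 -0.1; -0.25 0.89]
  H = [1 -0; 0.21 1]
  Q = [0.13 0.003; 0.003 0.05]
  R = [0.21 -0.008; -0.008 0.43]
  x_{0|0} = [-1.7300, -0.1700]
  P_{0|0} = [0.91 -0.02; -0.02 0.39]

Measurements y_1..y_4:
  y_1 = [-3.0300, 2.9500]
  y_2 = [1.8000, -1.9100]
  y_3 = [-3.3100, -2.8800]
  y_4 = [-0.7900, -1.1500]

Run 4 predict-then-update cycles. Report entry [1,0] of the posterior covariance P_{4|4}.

P_post[1,0] = -0.0251

step 1: x^-=[-1.3151, 0.2812]  P^-=[0.6765 -0.2211; -0.2211 0.4247]  S=[0.8865 -0.0870; -0.0870 0.7917]  K=[0.7615 -0.0161; -0.2047 0.4553]  nu=[-1.7149, 2.9450]  x^+=[-2.6685, 1.9731]  P^+=[0.1601 -0.0466; -0.0466 0.2072]
step 2: x^-=[-2.2521, 2.4232]  P^-=[0.2341 -0.0794; -0.0794 0.2449]  S=[0.4441 -0.0382; -0.0382 0.6519]  K=[0.5258 -0.0155; -0.1493 0.3413]  nu=[4.0521, -3.8603]  x^+=[-0.0614, 0.5004]  P^+=[0.1106 -0.0341; -0.0341 0.1551]
step 3: x^-=[-0.0973, 0.4607]  P^-=[0.2023 -0.0563; -0.0563 0.1950]  S=[0.4123 -0.0218; -0.0218 0.6102]  K=[0.4905 -0.0051; -0.1209 0.2958]  nu=[-3.2127, -3.3202]  x^+=[-1.6560, -0.1330]  P^+=[0.1030 -0.0278; -0.0278 0.1340]
step 4: x^-=[-1.2618, 0.2956]  P^-=[0.1967 -0.0485; -0.0485 0.1749]  S=[0.4067 -0.0152; -0.0152 0.5932]  K=[0.4837 0.0003; -0.1089 0.2749]  nu=[0.4718, -1.1807]  x^+=[-1.0340, -0.0803]  P^+=[0.1016 -0.0251; -0.0251 0.1243]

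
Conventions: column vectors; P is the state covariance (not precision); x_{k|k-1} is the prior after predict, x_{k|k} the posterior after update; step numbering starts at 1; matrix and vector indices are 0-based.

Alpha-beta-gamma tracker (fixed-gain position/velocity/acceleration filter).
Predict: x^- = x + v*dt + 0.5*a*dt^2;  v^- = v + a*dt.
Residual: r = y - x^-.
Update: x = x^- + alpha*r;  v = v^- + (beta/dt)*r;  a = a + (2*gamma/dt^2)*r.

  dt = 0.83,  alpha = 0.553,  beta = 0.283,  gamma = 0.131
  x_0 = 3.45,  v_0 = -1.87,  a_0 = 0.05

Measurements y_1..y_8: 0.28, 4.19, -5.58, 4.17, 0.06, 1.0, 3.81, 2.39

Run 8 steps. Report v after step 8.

step 1: x_pred=1.9151  r=-1.6351  x^+=1.0109  v^+=-2.3860  a^+=-0.5719
step 2: x_pred=-1.1665  r=5.3565  x^+=1.7957  v^+=-1.0343  a^+=1.4653
step 3: x_pred=1.4419  r=-7.0219  x^+=-2.4412  v^+=-2.2123  a^+=-1.2053
step 4: x_pred=-4.6926  r=8.8626  x^+=0.2084  v^+=-0.1909  a^+=2.1653
step 5: x_pred=0.7959  r=-0.7359  x^+=0.3889  v^+=1.3555  a^+=1.8855
step 6: x_pred=2.1634  r=-1.1634  x^+=1.5200  v^+=2.5237  a^+=1.4430
step 7: x_pred=4.1118  r=-0.3018  x^+=3.9449  v^+=3.6185  a^+=1.3282
step 8: x_pred=7.4058  r=-5.0158  x^+=4.6321  v^+=3.0108  a^+=-0.5793

v_post = 3.0108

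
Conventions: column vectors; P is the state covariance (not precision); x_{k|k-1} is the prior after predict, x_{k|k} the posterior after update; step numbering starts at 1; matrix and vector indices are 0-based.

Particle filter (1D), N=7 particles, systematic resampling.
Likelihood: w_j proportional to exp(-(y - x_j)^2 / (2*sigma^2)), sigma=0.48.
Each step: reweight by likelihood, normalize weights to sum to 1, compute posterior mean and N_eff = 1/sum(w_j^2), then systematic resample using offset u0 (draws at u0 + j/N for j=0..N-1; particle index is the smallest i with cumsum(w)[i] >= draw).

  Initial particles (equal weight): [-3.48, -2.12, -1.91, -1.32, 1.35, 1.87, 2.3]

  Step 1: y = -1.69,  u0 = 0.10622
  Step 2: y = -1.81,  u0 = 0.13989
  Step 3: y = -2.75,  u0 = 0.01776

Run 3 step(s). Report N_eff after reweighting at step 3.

N_eff = 4.6988

step 1: w=[0.0004, 0.2894, 0.3891, 0.3211, 0.0000, 0.0000, 0.0000]  mean=-1.7820  Neff=2.9564  idx=[1, 1, 2, 2, 2, 3, 3]
step 2: w=[0.1413, 0.1413, 0.1703, 0.1703, 0.1703, 0.1033, 0.1033]  mean=-1.8474  Neff=6.7458  idx=[0, 2, 2, 3, 4, 5, 6]
step 3: w=[0.3223, 0.1649, 0.1649, 0.1649, 0.1649, 0.0090, 0.0090]  mean=-1.9670  Neff=4.6988  idx=[0, 0, 0, 1, 2, 3, 4]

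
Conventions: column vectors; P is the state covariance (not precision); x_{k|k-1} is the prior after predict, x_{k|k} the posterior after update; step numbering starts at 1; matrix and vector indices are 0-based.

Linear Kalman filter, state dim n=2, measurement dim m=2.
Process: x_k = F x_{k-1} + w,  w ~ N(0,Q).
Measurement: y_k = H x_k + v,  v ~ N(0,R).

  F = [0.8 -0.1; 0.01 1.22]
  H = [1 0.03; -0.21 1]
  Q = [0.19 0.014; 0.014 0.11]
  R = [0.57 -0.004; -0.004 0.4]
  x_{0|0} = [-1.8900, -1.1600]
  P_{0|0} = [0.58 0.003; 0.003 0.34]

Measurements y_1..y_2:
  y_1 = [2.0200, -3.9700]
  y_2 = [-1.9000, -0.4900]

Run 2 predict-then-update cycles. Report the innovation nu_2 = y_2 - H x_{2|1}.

step 1: x^-=[-1.3960, -1.4341]  P^-=[0.5641 -0.0199; -0.0199 0.6162]  S=[1.1335 -0.1238; -0.1238 1.0494]  K=[0.4891 -0.0742; 0.0641 0.5987]  nu=[3.4590, -2.8291]  x^+=[0.5055, -2.9061]  P^+=[0.2783 0.0268; 0.0268 0.2449]
step 2: x^-=[0.6950, -3.5404]  P^-=[0.3662 0.0125; 0.0125 0.4751]  S=[0.9374 -0.0542; -0.0542 0.8860]  K=[0.3883 -0.0489; 0.0596 0.5369]  nu=[-2.4888, 3.1964]  x^+=[-0.4277, -1.9725]  P^+=[0.2207 0.0252; 0.0252 0.2198]

innov = [-2.4888, 3.1964]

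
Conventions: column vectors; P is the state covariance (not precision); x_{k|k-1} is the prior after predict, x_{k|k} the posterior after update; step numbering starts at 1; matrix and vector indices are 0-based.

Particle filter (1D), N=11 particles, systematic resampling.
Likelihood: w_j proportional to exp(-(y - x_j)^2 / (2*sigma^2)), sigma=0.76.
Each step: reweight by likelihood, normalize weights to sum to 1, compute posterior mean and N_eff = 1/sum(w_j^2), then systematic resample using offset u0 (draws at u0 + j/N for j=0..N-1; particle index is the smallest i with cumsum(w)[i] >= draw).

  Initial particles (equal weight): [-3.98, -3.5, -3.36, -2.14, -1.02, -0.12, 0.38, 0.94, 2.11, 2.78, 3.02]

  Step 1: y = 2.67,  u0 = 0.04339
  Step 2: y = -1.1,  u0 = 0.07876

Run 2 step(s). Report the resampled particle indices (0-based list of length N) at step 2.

step 1: w=[0.0000, 0.0000, 0.0000, 0.0000, 0.0000, 0.0004, 0.0039, 0.0274, 0.2784, 0.3614, 0.3285]  mean=2.6113  Neff=3.1567  idx=[8, 8, 8, 9, 9, 9, 9, 10, 10, 10, 10]
step 2: w=[0.3249, 0.3249, 0.3249, 0.0053, 0.0053, 0.0053, 0.0053, 0.0010, 0.0010, 0.0010, 0.0010]  mean=2.1279  Neff=3.1567  idx=[0, 0, 0, 1, 1, 1, 1, 2, 2, 2, 5]

resampled_idx = [0, 0, 0, 1, 1, 1, 1, 2, 2, 2, 5]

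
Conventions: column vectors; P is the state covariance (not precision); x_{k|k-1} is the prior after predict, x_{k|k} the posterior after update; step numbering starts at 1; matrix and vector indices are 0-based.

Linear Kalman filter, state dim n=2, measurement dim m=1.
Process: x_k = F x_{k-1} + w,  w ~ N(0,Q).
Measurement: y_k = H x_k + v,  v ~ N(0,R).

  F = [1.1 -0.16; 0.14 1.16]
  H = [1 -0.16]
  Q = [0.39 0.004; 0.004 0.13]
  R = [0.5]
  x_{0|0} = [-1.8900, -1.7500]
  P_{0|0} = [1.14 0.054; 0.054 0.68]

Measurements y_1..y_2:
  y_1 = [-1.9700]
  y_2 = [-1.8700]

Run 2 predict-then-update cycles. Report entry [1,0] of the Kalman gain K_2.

step 1: x^-=[-1.7990, -2.2946]  P^-=[1.7678 0.1210; 0.1210 1.0849]  S=[2.2568]  K=[0.7747; -0.0233]  nu=[-0.5381]  x^+=[-2.2159, -2.2821]  P^+=[0.4132 0.1617; 0.1617 1.0837]
step 2: x^-=[-2.0724, -2.9574]  P^-=[0.8608 0.0693; 0.0693 1.6488]  S=[1.3809]  K=[0.6154; -0.1409]  nu=[-0.2708]  x^+=[-2.2390, -2.9193]  P^+=[0.3379 0.1890; 0.1890 1.6214]

K[1,0] = -0.1409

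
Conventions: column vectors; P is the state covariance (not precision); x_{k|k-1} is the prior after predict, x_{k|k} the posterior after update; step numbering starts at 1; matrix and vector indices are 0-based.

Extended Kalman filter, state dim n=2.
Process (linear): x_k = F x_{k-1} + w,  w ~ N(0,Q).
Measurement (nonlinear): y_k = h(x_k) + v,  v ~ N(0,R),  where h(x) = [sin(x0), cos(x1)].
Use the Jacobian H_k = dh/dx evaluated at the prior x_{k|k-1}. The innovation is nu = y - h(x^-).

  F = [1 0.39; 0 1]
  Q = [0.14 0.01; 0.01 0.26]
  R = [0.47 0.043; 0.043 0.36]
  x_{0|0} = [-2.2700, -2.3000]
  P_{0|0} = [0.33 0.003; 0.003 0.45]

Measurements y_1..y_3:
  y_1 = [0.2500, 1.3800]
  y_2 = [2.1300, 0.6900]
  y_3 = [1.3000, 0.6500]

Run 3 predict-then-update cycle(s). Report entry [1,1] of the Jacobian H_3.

H_jac[1,1] = 0.8877

step 1: x^-=[-3.1670, -2.3000]  P^-=[0.5408 0.1885; 0.1885 0.7100]  H_jac=[-0.9997 0.0000; 0.0000 0.7457]  S=[1.0104 -0.0975; -0.0975 0.7548]  K=[-0.5236 0.1186; -0.1203 0.6859]  nu=[0.2246, 2.0463]  x^+=[-3.0419, -0.9235]  P^+=[0.2411 0.0271; 0.0271 0.3242]
step 2: x^-=[-3.4021, -0.9235]  P^-=[0.4515 0.1635; 0.1635 0.5842]  H_jac=[-0.9663 0.0000; 0.0000 0.7977]  S=[0.8915 -0.0830; -0.0830 0.7317]  K=[-0.4778 0.1240; -0.1191 0.6233]  nu=[1.8724, 0.0870]  x^+=[-4.2859, -1.0924]  P^+=[0.2269 0.0302; 0.0302 0.2749]
step 3: x^-=[-4.7119, -1.0924]  P^-=[0.4323 0.1474; 0.1474 0.5349]  H_jac=[-0.0004 0.0000; 0.0000 0.8877]  S=[0.4700 0.0429; 0.0429 0.7815]  K=[-0.0158 0.1683; -0.0559 0.6106]  nu=[0.3000, 0.1896]  x^+=[-4.6848, -0.9934]  P^+=[0.4102 0.0675; 0.0675 0.2449]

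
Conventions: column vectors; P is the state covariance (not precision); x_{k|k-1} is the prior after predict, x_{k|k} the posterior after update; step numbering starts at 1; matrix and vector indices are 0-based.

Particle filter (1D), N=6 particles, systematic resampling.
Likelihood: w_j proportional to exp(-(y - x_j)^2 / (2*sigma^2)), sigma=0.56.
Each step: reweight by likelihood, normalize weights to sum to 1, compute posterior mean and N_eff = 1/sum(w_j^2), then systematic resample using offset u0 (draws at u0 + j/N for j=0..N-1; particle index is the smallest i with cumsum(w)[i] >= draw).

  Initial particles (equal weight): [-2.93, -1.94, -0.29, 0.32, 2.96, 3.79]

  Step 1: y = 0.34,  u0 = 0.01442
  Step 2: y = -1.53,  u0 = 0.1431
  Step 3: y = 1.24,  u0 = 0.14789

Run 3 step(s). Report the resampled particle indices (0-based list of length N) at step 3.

step 1: w=[0.0000, 0.0002, 0.3470, 0.6529, 0.0000, 0.0000]  mean=0.1080  Neff=1.8294  idx=[2, 2, 3, 3, 3, 3]
step 2: w=[0.4549, 0.4549, 0.0225, 0.0225, 0.0225, 0.0225]  mean=-0.2350  Neff=2.4040  idx=[0, 0, 1, 1, 1, 4]
step 3: w=[0.0631, 0.0631, 0.0631, 0.0631, 0.0631, 0.6843]  mean=0.1274  Neff=2.0486  idx=[2, 4, 5, 5, 5, 5]

resampled_idx = [2, 4, 5, 5, 5, 5]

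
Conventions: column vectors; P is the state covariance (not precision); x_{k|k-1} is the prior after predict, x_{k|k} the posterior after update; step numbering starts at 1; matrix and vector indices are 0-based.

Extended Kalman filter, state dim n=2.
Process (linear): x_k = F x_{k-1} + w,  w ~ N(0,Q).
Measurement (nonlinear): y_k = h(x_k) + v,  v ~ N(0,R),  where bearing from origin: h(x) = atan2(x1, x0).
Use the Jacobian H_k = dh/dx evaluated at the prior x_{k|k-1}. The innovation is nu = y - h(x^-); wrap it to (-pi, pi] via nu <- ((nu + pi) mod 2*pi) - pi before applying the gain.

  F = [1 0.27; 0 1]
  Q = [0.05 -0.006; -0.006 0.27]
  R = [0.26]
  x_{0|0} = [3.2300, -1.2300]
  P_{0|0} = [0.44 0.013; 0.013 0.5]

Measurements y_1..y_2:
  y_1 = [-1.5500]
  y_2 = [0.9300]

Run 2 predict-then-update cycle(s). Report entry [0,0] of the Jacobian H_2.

step 1: x^-=[2.8979, -1.2300]  P^-=[0.5335 0.1420; 0.1420 0.7700]  H_jac=[0.1241 0.2924]  S=[0.3444]  K=[0.3128; 0.7050]  nu=[-1.1486]  x^+=[2.5386, -2.0398]  P^+=[0.4998 0.0661; 0.0661 0.5988]
step 2: x^-=[1.9878, -2.0398]  P^-=[0.6291 0.2217; 0.2217 0.8688]  H_jac=[0.2514 0.2450]  S=[0.3793]  K=[0.5603; 0.7084]  nu=[1.7283]  x^+=[2.9563, -0.8155]  P^+=[0.5100 0.0712; 0.0712 0.6785]

H_jac[0,0] = 0.2514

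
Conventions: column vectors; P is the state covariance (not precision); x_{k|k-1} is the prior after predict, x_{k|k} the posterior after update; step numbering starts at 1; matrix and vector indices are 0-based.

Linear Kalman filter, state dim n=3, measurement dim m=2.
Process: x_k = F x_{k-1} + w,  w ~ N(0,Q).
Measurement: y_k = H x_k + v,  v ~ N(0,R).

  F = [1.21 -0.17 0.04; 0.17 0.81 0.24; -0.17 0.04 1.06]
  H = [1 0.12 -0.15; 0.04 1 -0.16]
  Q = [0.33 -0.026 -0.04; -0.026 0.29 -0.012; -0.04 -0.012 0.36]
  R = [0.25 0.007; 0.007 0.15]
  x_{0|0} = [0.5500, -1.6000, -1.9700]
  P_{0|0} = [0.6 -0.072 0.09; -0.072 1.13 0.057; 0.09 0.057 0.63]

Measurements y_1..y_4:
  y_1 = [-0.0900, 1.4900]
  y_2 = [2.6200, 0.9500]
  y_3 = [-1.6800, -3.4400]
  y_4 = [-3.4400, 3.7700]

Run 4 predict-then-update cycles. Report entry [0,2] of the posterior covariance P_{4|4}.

P_post[0,2] = 0.2199

step 1: x^-=[0.8587, -1.6753, -2.2457]  P^-=[1.2797 -0.0944 -0.0453; -0.0944 1.0947 0.2390; -0.0453 0.2390 1.0604]  S=[1.5517 0.0873; 0.0873 1.1904]  K=[0.8269 -0.0908; -0.0492 0.8879; -0.1169 0.0653]  nu=[-1.0845, 2.7716]  x^+=[-0.2898, 0.8390, -1.9379]  P^+=[0.2220 0.0003 0.1061; 0.0003 0.1601 0.1704; 0.1061 0.1704 1.0354]
step 2: x^-=[-0.5707, 0.1652, -1.9714]  P^-=[0.6691 0.0379 0.0621; 0.0379 0.5361 0.4129; 0.0621 0.4129 1.5063]  S=[0.9363 0.0922; 0.0922 0.5958]  K=[0.7113 -0.0182; -0.0354 0.7969; -0.1532 0.3163]  nu=[2.8752, 0.4922]  x^+=[1.4655, 0.4557, -2.2562]  P^+=[0.1976 0.0178 0.1466; 0.0178 0.1618 0.2699; 0.1466 0.2699 1.4336]
step 3: x^-=[1.6055, 0.0767, -2.6225]  P^-=[0.6294 0.0644 0.1192; 0.0644 0.6062 0.6047; 0.1192 0.6047 1.9466]  S=[0.8898 0.0942; 0.0942 0.6172]  K=[0.6950 0.0081; -0.0363 0.8352; -0.1664 0.5082]  nu=[-3.6881, -4.0005]  x^+=[-0.9901, -3.1307, -4.0418]  P^+=[0.1984 0.0280 0.1865; 0.0280 0.1803 0.3522; 0.1865 0.3522 1.7785]
step 4: x^-=[-0.8275, -3.6742, -4.2412]  P^-=[0.6303 0.0861 0.1705; 0.0861 0.6763 0.7686; 0.1705 0.7686 2.3266]  S=[0.8843 0.0974; 0.0974 0.6456]  K=[0.6928 0.0257; -0.0368 0.8679; -0.1691 0.6501]  nu=[-2.8077, 6.7987]  x^+=[-2.5979, 2.3299, 0.6532]  P^+=[0.2021 0.0358 0.2199; 0.0358 0.1950 0.4155; 0.2199 0.4155 2.0499]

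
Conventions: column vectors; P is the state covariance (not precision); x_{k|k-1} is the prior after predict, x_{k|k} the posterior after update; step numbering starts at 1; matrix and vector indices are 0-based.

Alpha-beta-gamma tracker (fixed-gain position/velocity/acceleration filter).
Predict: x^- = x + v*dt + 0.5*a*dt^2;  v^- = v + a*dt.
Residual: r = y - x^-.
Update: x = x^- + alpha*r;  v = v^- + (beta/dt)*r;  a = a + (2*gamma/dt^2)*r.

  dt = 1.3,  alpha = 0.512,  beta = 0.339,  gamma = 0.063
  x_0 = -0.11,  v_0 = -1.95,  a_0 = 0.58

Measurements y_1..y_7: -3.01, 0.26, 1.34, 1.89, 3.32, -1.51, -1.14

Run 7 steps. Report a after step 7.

a_post = -0.6751

step 1: x_pred=-2.1549  r=-0.8551  x^+=-2.5927  v^+=-1.4190  a^+=0.5162
step 2: x_pred=-4.0012  r=4.2612  x^+=-1.8194  v^+=0.3633  a^+=0.8339
step 3: x_pred=-0.6425  r=1.9825  x^+=0.3726  v^+=1.9644  a^+=0.9817
step 4: x_pred=3.7559  r=-1.8659  x^+=2.8005  v^+=2.7541  a^+=0.8426
step 5: x_pred=7.0929  r=-3.7729  x^+=5.1612  v^+=2.8657  a^+=0.5613
step 6: x_pred=9.3609  r=-10.8709  x^+=3.7950  v^+=0.7606  a^+=-0.2492
step 7: x_pred=4.5733  r=-5.7133  x^+=1.6481  v^+=-1.0531  a^+=-0.6751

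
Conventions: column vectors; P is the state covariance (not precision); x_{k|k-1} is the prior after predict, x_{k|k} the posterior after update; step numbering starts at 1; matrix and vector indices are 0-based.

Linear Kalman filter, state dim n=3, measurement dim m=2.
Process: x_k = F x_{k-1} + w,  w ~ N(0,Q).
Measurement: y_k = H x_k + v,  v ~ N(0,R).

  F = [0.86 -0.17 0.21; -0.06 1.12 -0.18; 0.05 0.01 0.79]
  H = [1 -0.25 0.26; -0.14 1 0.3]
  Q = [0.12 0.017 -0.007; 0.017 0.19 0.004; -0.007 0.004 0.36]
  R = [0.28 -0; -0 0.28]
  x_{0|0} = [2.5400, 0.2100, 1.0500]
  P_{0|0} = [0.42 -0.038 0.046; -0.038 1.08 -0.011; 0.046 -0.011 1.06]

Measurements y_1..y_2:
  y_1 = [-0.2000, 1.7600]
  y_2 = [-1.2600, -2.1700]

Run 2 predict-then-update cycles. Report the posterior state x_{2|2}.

step 1: x^-=[2.3692, -0.1062, 0.9586]  P^-=[0.5371 -0.2980 0.2183; -0.2980 1.5911 -0.1503; 0.2183 -0.1503 1.0261]  S=[1.2679 -0.6716; -0.6716 1.9489]  K=[0.5425 0.0291; -0.1811 0.7523; 0.5464 0.2535]  nu=[-2.8450, 1.9103]  x^+=[0.8813, 1.8461, -0.1118]  P^+=[0.1835 0.0545 -0.0690; 0.0545 0.2636 -0.1512; -0.0690 -0.1512 0.7084]
step 2: x^-=[0.4206, 2.0348, -0.0258]  P^-=[0.2645 -0.0450 0.0904; -0.0450 0.5964 -0.2209; 0.0904 -0.2209 0.7948]  S=[0.7337 -0.1878; -0.1878 0.8256]  K=[0.4150 0.0279; -0.1875 0.6071; 0.5114 0.1222]  nu=[-1.1652, -4.1382]  x^+=[-0.1782, -0.2592, -1.1274]  P^+=[0.1418 0.0444 -0.0559; 0.0444 0.2236 -0.1578; -0.0559 -0.1578 0.6141]

x_post = [-0.1782, -0.2592, -1.1274]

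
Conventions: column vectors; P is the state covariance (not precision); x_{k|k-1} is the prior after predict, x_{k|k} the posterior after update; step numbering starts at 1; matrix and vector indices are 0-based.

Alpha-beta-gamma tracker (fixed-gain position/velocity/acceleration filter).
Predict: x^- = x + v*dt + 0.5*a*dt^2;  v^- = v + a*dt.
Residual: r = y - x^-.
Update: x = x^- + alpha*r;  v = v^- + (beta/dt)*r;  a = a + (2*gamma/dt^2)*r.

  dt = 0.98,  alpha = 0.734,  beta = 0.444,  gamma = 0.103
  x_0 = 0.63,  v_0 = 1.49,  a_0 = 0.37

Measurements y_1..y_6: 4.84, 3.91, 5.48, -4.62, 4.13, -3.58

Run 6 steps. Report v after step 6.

v_post = -3.5935

step 1: x_pred=2.2679  r=2.5721  x^+=4.1558  v^+=3.0179  a^+=0.9217
step 2: x_pred=7.5560  r=-3.6460  x^+=4.8798  v^+=2.2693  a^+=0.1397
step 3: x_pred=7.1709  r=-1.6909  x^+=5.9298  v^+=1.6402  a^+=-0.2230
step 4: x_pred=7.4300  r=-12.0500  x^+=-1.4147  v^+=-4.0378  a^+=-2.8077
step 5: x_pred=-6.7200  r=10.8500  x^+=1.2439  v^+=-1.8736  a^+=-0.4804
step 6: x_pred=-0.8229  r=-2.7571  x^+=-2.8466  v^+=-3.5935  a^+=-1.0718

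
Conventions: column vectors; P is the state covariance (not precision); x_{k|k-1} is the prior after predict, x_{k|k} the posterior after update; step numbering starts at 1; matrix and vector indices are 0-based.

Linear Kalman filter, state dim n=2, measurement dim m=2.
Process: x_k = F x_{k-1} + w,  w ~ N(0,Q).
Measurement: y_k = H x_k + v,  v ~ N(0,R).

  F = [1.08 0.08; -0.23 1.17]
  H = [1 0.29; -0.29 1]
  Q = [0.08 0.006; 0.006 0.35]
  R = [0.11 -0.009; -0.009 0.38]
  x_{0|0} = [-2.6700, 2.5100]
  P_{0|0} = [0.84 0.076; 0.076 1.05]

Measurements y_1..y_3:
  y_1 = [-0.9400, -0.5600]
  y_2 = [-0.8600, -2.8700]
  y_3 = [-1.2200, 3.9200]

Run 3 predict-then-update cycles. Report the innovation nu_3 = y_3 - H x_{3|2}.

step 1: x^-=[-2.6828, 3.5508]  P^-=[1.0796 -0.0097; -0.0097 1.7909]  S=[1.3346 0.1883; 0.1883 2.2673]  K=[0.8367 -0.2119; 0.2734 0.7684]  nu=[0.7131, -4.8888]  x^+=[-1.0502, -0.0108]  P^+=[0.1102 -0.0561; -0.0561 0.2733]
step 2: x^-=[-1.1351, 0.2289]  P^-=[0.2006 -0.0656; -0.0656 0.7601]  S=[0.3365 0.0931; 0.0931 1.1950]  K=[0.5809 -0.1489; 0.2857 0.6297]  nu=[0.2087, -3.4281]  x^+=[-0.5035, -1.8701]  P^+=[0.0767 -0.0396; -0.0396 0.2252]
step 3: x^-=[-0.6934, -2.0722]  P^-=[0.1641 -0.0412; -0.0412 0.6837]  S=[0.3077 0.1039; 0.1039 1.1014]  K=[0.5389 -0.1315; 0.3069 0.6026]  nu=[0.0743, 5.7911]  x^+=[-1.4148, 1.4406]  P^+=[0.0704 -0.0344; -0.0344 0.2163]

innov = [0.0743, 5.7911]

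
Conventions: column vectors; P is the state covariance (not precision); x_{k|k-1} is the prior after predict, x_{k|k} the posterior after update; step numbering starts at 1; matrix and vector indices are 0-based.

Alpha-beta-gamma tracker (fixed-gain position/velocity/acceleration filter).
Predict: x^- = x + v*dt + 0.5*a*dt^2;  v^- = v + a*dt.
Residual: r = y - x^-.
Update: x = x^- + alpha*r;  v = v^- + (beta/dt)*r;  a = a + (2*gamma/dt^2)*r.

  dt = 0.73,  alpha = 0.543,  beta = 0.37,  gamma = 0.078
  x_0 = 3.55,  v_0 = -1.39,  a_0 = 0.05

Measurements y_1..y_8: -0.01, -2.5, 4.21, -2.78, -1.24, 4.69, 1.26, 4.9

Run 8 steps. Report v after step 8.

step 1: x_pred=2.5486  r=-2.5586  x^+=1.1593  v^+=-2.6503  a^+=-0.6990
step 2: x_pred=-0.9617  r=-1.5383  x^+=-1.7970  v^+=-3.9403  a^+=-1.1493
step 3: x_pred=-4.9797  r=9.1897  x^+=0.0103  v^+=-0.1215  a^+=1.5408
step 4: x_pred=0.3322  r=-3.1122  x^+=-1.3577  v^+=-0.5741  a^+=0.6298
step 5: x_pred=-1.6090  r=0.3690  x^+=-1.4087  v^+=0.0727  a^+=0.7378
step 6: x_pred=-1.1590  r=5.8490  x^+=2.0170  v^+=3.5758  a^+=2.4500
step 7: x_pred=5.2802  r=-4.0202  x^+=3.0972  v^+=3.3268  a^+=1.2732
step 8: x_pred=5.8650  r=-0.9650  x^+=5.3410  v^+=3.7671  a^+=0.9907

v_post = 3.7671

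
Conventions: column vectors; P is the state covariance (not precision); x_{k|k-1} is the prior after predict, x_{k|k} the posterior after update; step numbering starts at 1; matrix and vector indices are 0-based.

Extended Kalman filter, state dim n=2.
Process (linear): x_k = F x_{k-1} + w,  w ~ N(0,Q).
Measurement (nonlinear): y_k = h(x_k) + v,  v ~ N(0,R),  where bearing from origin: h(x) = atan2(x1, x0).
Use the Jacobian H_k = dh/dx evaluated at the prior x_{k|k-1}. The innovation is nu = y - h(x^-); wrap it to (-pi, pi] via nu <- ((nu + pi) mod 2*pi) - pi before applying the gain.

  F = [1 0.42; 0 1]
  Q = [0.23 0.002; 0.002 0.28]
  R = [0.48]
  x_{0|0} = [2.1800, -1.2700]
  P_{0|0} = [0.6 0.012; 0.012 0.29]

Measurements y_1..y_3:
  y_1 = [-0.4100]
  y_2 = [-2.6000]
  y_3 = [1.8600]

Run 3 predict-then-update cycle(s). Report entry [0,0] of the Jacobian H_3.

H_jac[0,0] = 0.4356

step 1: x^-=[1.6466, -1.2700]  P^-=[0.8912 0.1358; 0.1358 0.5700]  H_jac=[0.2937 0.3808]  S=[0.6699]  K=[0.4679; 0.3835]  nu=[0.2470]  x^+=[1.7622, -1.1753]  P^+=[0.7446 0.0156; 0.0156 0.4715]
step 2: x^-=[1.2686, -1.1753]  P^-=[1.0708 0.2156; 0.2156 0.7515]  H_jac=[0.3930 0.4242]  S=[0.8525]  K=[0.6009; 0.4733]  nu=[-1.8528]  x^+=[0.1552, -2.0522]  P^+=[0.7630 -0.0269; -0.0269 0.5605]
step 3: x^-=[-0.7067, -2.0522]  P^-=[1.0693 0.2105; 0.2105 0.8405]  H_jac=[0.4356 -0.1500]  S=[0.6743]  K=[0.6439; -0.0510]  nu=[-2.5207]  x^+=[-2.3299, -1.9237]  P^+=[0.7897 0.2327; 0.2327 0.8387]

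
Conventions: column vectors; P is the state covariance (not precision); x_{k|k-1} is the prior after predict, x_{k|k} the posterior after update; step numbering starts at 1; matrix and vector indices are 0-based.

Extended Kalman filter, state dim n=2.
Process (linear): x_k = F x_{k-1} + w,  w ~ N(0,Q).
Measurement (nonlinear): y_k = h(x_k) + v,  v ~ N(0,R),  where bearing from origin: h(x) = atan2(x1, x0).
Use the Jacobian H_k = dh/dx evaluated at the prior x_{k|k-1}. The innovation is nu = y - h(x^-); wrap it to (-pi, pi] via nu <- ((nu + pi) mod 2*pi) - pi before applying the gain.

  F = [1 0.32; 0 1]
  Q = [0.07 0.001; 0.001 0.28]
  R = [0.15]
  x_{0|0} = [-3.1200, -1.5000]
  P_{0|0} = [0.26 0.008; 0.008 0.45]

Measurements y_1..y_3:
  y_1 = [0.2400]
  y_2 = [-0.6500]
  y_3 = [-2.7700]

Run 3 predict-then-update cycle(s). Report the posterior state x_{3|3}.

step 1: x^-=[-3.6000, -1.5000]  P^-=[0.3812 0.1530; 0.1530 0.7300]  H_jac=[0.0986 -0.2367]  S=[0.1875]  K=[0.0074; -0.8412]  nu=[2.9868]  x^+=[-3.5780, -4.0125]  P^+=[0.3812 0.1542; 0.1542 0.5973]
step 2: x^-=[-4.8620, -4.0125]  P^-=[0.6110 0.3463; 0.3463 0.8773]  H_jac=[0.1010 -0.1223]  S=[0.1608]  K=[0.1202; -0.4501]  nu=[1.8016]  x^+=[-4.6455, -4.8234]  P^+=[0.6087 0.3550; 0.3550 0.8448]
step 3: x^-=[-6.1890, -4.8234]  P^-=[0.9924 0.6263; 0.6263 1.1248]  H_jac=[0.0783 -0.1005]  S=[0.1576]  K=[0.0938; -0.4061]  nu=[-0.2904]  x^+=[-6.2162, -4.7054]  P^+=[0.9910 0.6323; 0.6323 1.0988]

x_post = [-6.2162, -4.7054]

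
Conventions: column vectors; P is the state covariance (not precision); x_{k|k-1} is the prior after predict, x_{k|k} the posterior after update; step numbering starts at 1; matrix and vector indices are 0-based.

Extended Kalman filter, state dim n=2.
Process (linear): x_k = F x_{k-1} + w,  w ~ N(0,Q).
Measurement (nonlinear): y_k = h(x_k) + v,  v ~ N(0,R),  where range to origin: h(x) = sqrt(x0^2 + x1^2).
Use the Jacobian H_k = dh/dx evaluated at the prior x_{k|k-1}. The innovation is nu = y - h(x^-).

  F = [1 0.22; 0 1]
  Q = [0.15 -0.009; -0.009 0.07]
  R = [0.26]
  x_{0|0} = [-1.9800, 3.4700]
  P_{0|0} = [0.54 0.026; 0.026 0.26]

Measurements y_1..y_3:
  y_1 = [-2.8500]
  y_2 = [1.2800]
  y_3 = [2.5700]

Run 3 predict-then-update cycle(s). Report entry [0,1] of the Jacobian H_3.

step 1: x^-=[-1.2166, 3.4700]  P^-=[0.7140 0.0742; 0.0742 0.3300]  H_jac=[-0.3309 0.9437]  S=[0.5857]  K=[-0.2838; 0.4898]  nu=[-6.5271]  x^+=[0.6358, 0.2732]  P^+=[0.6669 0.1556; 0.1556 0.1895]
step 2: x^-=[0.6959, 0.2732]  P^-=[0.8945 0.1883; 0.1883 0.2595]  H_jac=[0.9308 0.3654]  S=[1.1978]  K=[0.7526; 0.2255]  nu=[0.5324]  x^+=[1.0966, 0.3932]  P^+=[0.2161 -0.0150; -0.0150 0.1986]
step 3: x^-=[1.1831, 0.3932]  P^-=[0.3691 0.0197; 0.0197 0.2686]  H_jac=[0.9490 0.3154]  S=[0.6309]  K=[0.5650; 0.1639]  nu=[1.3233]  x^+=[1.9308, 0.6102]  P^+=[0.1677 -0.0387; -0.0387 0.2516]

H_jac[0,1] = 0.3154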